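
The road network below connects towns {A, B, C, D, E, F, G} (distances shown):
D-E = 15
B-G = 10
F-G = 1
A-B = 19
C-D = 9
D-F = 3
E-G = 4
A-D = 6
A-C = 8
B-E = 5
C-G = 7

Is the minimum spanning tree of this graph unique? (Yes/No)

Kruskal's algorithm — process edges by increasing weight (ties by edge label):
F-G (1): add — endpoints in different components.
D-F (3): add — endpoints in different components.
E-G (4): add — endpoints in different components.
B-E (5): add — endpoints in different components.
A-D (6): add — endpoints in different components.
C-G (7): add — endpoints in different components.
Every non-tree edge has weight strictly greater than the heaviest edge on the tree path between its endpoints, so the MST is unique.

Yes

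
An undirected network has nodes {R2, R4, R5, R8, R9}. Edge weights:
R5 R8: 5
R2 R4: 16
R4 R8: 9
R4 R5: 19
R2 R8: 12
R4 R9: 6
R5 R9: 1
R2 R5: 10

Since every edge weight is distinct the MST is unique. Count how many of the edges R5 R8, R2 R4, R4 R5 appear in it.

Sort edges by weight, then run Kruskal:
R5 R9 (1): add. Components now {R5,R9} {R8} {R2} {R4}
R5 R8 (5): add. Components now {R5,R8,R9} {R2} {R4}
R4 R9 (6): add. Components now {R4,R5,R8,R9} {R2}
R4 R8 (9): skip — R8 and R4 already connected.
R2 R5 (10): add. Components now {R2,R4,R5,R8,R9}
MST edge set: {R5 R9, R5 R8, R4 R9, R2 R5}.
Of the listed edges, {R5 R8} are in the MST → 1.

1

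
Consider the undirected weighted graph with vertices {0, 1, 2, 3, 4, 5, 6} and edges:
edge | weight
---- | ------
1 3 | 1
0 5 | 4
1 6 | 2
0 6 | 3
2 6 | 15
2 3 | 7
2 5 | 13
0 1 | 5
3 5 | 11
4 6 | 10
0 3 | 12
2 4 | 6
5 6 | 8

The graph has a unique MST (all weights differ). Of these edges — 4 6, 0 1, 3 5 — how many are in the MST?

Kruskal: consider edges lightest-first.
1 3 (1): add — endpoints in different components.
1 6 (2): add — endpoints in different components.
0 6 (3): add — endpoints in different components.
0 5 (4): add — endpoints in different components.
0 1 (5): skip — 0 and 1 already connected.
2 4 (6): add — endpoints in different components.
2 3 (7): add — endpoints in different components.
MST edge set: {1 3, 1 6, 0 6, 0 5, 2 4, 2 3}.
Of the listed edges, {} are in the MST → 0.

0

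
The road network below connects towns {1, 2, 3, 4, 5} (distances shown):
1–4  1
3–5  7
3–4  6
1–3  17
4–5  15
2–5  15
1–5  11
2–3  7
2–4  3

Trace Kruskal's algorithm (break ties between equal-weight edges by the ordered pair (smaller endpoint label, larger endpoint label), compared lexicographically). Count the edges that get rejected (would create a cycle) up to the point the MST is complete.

1

Kruskal: consider edges lightest-first.
1–4 (1): add. Components now {1,4} {2} {3} {5}
2–4 (3): add. Components now {1,2,4} {3} {5}
3–4 (6): add. Components now {1,2,3,4} {5}
2–3 (7): skip — 2 and 3 already connected.
3–5 (7): add. Components now {1,2,3,4,5}
Edges rejected before the tree was complete: 1.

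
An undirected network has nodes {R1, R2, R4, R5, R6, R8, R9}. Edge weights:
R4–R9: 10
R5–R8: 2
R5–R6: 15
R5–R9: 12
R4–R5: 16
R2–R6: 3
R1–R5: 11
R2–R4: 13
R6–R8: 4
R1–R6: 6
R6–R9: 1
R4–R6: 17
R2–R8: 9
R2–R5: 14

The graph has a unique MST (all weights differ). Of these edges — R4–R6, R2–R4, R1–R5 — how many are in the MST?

0

Kruskal: consider edges lightest-first.
R6–R9 (1): add. Components now {R8} {R1} {R4} {R6,R9} {R5} {R2}
R5–R8 (2): add. Components now {R5,R8} {R1} {R4} {R6,R9} {R2}
R2–R6 (3): add. Components now {R5,R8} {R1} {R4} {R2,R6,R9}
R6–R8 (4): add. Components now {R2,R5,R6,R8,R9} {R1} {R4}
R1–R6 (6): add. Components now {R1,R2,R5,R6,R8,R9} {R4}
R2–R8 (9): skip — R8 and R2 already connected.
R4–R9 (10): add. Components now {R1,R2,R4,R5,R6,R8,R9}
MST edge set: {R6–R9, R5–R8, R2–R6, R6–R8, R1–R6, R4–R9}.
Of the listed edges, {} are in the MST → 0.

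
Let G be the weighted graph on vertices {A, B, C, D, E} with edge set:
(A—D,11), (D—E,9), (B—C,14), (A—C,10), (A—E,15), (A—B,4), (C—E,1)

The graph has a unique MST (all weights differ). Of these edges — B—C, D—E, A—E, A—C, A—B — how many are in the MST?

3

Kruskal: consider edges lightest-first.
C—E (1): add. Components now {A} {B} {C,E} {D}
A—B (4): add. Components now {A,B} {C,E} {D}
D—E (9): add. Components now {A,B} {C,D,E}
A—C (10): add. Components now {A,B,C,D,E}
MST edge set: {C—E, A—B, D—E, A—C}.
Of the listed edges, {D—E, A—C, A—B} are in the MST → 3.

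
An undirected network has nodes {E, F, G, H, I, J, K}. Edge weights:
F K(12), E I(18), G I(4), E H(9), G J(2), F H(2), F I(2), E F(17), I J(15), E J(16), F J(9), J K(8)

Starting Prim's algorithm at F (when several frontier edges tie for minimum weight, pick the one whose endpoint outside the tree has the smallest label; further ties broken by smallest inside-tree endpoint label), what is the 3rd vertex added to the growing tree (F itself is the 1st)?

I

Prim's algorithm from F:
Step 1: frontier [F H 2, F I 2, F J 9, F K 12, E F 17] → take F H (2); add H.
Step 2: frontier [F I 2, F J 9, F K 12, E F 17, E H 9] → take F I (2); add I.
Step 3: frontier [F J 9, F K 12, E F 17, E H 9, G I 4, I J 15, E I 18] → take G I (4); add G.
Step 4: frontier [F J 9, F K 12, E F 17, G J 2, E H 9, I J 15, E I 18] → take G J (2); add J.
Step 5: frontier [F K 12, E F 17, E H 9, E I 18, J K 8, E J 16] → take J K (8); add K.
Step 6: frontier [E F 17, E H 9, E I 18, E J 16] → take E H (9); add E.
Vertex order: F, H, I, G, J, K, E. The 3rd vertex is I.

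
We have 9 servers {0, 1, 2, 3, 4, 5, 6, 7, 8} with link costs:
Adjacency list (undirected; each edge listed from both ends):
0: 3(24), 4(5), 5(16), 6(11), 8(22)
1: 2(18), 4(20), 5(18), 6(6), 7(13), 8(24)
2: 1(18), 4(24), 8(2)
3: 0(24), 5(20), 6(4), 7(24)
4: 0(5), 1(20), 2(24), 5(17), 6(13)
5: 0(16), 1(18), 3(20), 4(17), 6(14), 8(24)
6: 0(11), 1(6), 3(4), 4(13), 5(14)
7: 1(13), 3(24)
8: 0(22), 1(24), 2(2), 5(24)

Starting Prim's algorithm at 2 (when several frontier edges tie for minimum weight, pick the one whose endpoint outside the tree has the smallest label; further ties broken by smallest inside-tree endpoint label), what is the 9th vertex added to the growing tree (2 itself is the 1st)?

Prim, starting at 2.
Step 1: cheapest edge leaving the tree is 2—8 (2); add 8.
Step 2: cheapest edge leaving the tree is 1—2 (18); add 1.
Step 3: cheapest edge leaving the tree is 1—6 (6); add 6.
Step 4: cheapest edge leaving the tree is 3—6 (4); add 3.
Step 5: cheapest edge leaving the tree is 0—6 (11); add 0.
Step 6: cheapest edge leaving the tree is 0—4 (5); add 4.
Step 7: cheapest edge leaving the tree is 1—7 (13); add 7.
Step 8: cheapest edge leaving the tree is 5—6 (14); add 5.
Vertex order: 2, 8, 1, 6, 3, 0, 4, 7, 5. The 9th vertex is 5.

5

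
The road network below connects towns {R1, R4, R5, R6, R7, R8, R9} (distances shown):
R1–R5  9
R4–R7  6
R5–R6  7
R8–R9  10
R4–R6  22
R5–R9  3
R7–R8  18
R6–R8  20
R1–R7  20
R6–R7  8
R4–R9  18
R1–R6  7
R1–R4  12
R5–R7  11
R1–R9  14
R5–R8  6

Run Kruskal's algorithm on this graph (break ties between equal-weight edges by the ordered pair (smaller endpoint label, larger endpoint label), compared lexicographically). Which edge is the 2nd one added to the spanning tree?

Kruskal's algorithm — process edges by increasing weight (ties by edge label):
R5–R9 (3): add — endpoints in different components.
R4–R7 (6): add — endpoints in different components.
R5–R8 (6): add — endpoints in different components.
R1–R6 (7): add — endpoints in different components.
R5–R6 (7): add — endpoints in different components.
R6–R7 (8): add — endpoints in different components.
The 2nd edge added is R4–R7.

R4-R7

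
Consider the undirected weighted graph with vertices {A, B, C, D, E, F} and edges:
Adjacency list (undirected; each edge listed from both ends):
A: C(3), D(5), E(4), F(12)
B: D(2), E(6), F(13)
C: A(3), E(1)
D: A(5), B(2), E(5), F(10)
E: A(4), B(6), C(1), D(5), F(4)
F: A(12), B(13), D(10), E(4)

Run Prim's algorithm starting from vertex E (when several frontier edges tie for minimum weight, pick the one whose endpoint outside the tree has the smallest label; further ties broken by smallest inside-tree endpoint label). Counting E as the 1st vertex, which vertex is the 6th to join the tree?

B

Prim, starting at E.
Step 1: cheapest edge leaving the tree is C-E (1); add C.
Step 2: cheapest edge leaving the tree is A-C (3); add A.
Step 3: cheapest edge leaving the tree is E-F (4); add F.
Step 4: cheapest edge leaving the tree is A-D (5); add D.
Step 5: cheapest edge leaving the tree is B-D (2); add B.
Vertex order: E, C, A, F, D, B. The 6th vertex is B.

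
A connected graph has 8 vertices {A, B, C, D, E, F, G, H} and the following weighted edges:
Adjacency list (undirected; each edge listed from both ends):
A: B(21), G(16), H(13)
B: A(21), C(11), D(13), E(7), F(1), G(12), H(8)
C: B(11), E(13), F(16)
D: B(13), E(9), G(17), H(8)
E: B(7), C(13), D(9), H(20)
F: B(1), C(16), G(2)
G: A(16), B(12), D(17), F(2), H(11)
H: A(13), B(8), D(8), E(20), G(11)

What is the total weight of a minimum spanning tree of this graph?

Prim, starting at B.
Step 1: cheapest edge leaving the tree is B-F (1); add F.
Step 2: cheapest edge leaving the tree is F-G (2); add G.
Step 3: cheapest edge leaving the tree is B-E (7); add E.
Step 4: cheapest edge leaving the tree is B-H (8); add H.
Step 5: cheapest edge leaving the tree is D-H (8); add D.
Step 6: cheapest edge leaving the tree is B-C (11); add C.
Step 7: cheapest edge leaving the tree is A-H (13); add A.
MST edges: B-F, F-G, B-E, B-H, D-H, B-C, A-H; total weight 1+2+7+8+8+11+13 = 50.

50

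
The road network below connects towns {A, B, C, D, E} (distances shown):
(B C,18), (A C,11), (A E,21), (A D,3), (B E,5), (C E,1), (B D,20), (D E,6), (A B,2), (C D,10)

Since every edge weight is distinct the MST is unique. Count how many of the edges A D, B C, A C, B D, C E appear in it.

Sort edges by weight, then run Kruskal:
C E (1): add — endpoints in different components.
A B (2): add — endpoints in different components.
A D (3): add — endpoints in different components.
B E (5): add — endpoints in different components.
MST edge set: {C E, A B, A D, B E}.
Of the listed edges, {A D, C E} are in the MST → 2.

2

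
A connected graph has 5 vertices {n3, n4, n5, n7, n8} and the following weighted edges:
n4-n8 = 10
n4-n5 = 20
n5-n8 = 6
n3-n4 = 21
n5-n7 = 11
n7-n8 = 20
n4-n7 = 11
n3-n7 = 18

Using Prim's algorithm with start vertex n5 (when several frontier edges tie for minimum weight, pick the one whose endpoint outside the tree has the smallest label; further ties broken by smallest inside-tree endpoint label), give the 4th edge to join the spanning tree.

n3-n7

Grow the tree from n5 using Prim:
Step 1: cheapest edge leaving the tree is n5-n8 (6); add n8.
Step 2: cheapest edge leaving the tree is n4-n8 (10); add n4.
Step 3: cheapest edge leaving the tree is n4-n7 (11); add n7.
Step 4: cheapest edge leaving the tree is n3-n7 (18); add n3.
The 4th edge added is n3-n7.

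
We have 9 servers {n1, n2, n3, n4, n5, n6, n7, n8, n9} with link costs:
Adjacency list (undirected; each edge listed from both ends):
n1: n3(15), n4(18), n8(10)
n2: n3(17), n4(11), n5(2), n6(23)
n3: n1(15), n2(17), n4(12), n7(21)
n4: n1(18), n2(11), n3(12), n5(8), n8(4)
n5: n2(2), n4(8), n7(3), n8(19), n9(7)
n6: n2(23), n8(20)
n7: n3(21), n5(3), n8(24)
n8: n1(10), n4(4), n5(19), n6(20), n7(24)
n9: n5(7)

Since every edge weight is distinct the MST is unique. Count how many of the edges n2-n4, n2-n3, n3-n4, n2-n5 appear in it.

2

Sort edges by weight, then run Kruskal:
n2-n5 (2): add — endpoints in different components.
n5-n7 (3): add — endpoints in different components.
n4-n8 (4): add — endpoints in different components.
n5-n9 (7): add — endpoints in different components.
n4-n5 (8): add — endpoints in different components.
n1-n8 (10): add — endpoints in different components.
n2-n4 (11): skip — n4 and n2 already connected.
n3-n4 (12): add — endpoints in different components.
n1-n3 (15): skip — n1 and n3 already connected.
n2-n3 (17): skip — n3 and n2 already connected.
n1-n4 (18): skip — n1 and n4 already connected.
n5-n8 (19): skip — n8 and n5 already connected.
n6-n8 (20): add — endpoints in different components.
MST edge set: {n2-n5, n5-n7, n4-n8, n5-n9, n4-n5, n1-n8, n3-n4, n6-n8}.
Of the listed edges, {n3-n4, n2-n5} are in the MST → 2.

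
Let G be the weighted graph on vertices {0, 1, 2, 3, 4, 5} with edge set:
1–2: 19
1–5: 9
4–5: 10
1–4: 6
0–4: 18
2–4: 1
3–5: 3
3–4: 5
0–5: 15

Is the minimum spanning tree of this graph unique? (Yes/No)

Yes

Kruskal: consider edges lightest-first.
2–4 (1): add — endpoints in different components.
3–5 (3): add — endpoints in different components.
3–4 (5): add — endpoints in different components.
1–4 (6): add — endpoints in different components.
1–5 (9): skip — 1 and 5 already connected.
4–5 (10): skip — 4 and 5 already connected.
0–5 (15): add — endpoints in different components.
Every non-tree edge has weight strictly greater than the heaviest edge on the tree path between its endpoints, so the MST is unique.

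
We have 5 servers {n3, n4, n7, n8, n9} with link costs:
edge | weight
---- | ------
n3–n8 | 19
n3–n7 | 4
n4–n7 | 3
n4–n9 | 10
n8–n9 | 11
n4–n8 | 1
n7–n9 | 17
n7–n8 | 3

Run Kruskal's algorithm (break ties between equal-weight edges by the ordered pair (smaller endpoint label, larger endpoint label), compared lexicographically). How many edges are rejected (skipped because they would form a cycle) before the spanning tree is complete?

1

Kruskal's algorithm — process edges by increasing weight (ties by edge label):
n4–n8 (1): add — endpoints in different components.
n4–n7 (3): add — endpoints in different components.
n7–n8 (3): skip — n8 and n7 already connected.
n3–n7 (4): add — endpoints in different components.
n4–n9 (10): add — endpoints in different components.
Edges rejected before the tree was complete: 1.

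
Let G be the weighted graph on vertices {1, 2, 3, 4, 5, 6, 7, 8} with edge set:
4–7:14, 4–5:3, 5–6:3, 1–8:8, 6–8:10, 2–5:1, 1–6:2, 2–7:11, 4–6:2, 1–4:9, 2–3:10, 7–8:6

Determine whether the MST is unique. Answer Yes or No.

No

Kruskal's algorithm — process edges by increasing weight (ties by edge label):
2–5 (1): add — endpoints in different components.
1–6 (2): add — endpoints in different components.
4–6 (2): add — endpoints in different components.
4–5 (3): add — endpoints in different components.
5–6 (3): skip — 5 and 6 already connected.
7–8 (6): add — endpoints in different components.
1–8 (8): add — endpoints in different components.
1–4 (9): skip — 1 and 4 already connected.
2–3 (10): add — endpoints in different components.
Non-tree edge 5–6 has weight 3, equal to the heaviest edge on its tree cycle — swapping gives another MST of the same weight. Not unique.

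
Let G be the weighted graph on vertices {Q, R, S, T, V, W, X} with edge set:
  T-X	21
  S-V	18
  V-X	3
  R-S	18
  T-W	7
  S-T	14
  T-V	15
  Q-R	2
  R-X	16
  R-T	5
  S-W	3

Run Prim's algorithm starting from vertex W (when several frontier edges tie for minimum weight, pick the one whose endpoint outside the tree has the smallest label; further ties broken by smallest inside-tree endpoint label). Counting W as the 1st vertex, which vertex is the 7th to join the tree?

X

Prim, starting at W.
Step 1: cheapest edge leaving the tree is S-W (3); add S.
Step 2: cheapest edge leaving the tree is T-W (7); add T.
Step 3: cheapest edge leaving the tree is R-T (5); add R.
Step 4: cheapest edge leaving the tree is Q-R (2); add Q.
Step 5: cheapest edge leaving the tree is T-V (15); add V.
Step 6: cheapest edge leaving the tree is V-X (3); add X.
Vertex order: W, S, T, R, Q, V, X. The 7th vertex is X.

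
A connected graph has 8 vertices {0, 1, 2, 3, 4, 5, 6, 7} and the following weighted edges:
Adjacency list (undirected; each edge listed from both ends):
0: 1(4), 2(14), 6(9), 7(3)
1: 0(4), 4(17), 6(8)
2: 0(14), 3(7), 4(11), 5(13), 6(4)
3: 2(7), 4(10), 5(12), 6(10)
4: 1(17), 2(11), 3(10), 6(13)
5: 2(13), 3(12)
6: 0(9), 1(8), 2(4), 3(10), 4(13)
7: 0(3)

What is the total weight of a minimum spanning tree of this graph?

48

Kruskal: consider edges lightest-first.
0—7 (3): add — endpoints in different components.
0—1 (4): add — endpoints in different components.
2—6 (4): add — endpoints in different components.
2—3 (7): add — endpoints in different components.
1—6 (8): add — endpoints in different components.
0—6 (9): skip — 0 and 6 already connected.
3—4 (10): add — endpoints in different components.
3—6 (10): skip — 3 and 6 already connected.
2—4 (11): skip — 2 and 4 already connected.
3—5 (12): add — endpoints in different components.
MST edges: 0—7, 0—1, 2—6, 2—3, 1—6, 3—4, 3—5; total weight 3+4+4+7+8+10+12 = 48.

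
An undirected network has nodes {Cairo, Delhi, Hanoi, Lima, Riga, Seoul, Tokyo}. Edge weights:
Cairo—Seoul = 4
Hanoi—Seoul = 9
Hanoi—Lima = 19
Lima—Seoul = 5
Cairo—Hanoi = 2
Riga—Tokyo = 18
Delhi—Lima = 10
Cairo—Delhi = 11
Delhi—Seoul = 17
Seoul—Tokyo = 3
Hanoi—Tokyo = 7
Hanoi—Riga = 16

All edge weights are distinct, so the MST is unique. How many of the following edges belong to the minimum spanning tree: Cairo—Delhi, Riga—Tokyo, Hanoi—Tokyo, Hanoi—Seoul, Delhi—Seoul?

Kruskal's algorithm — process edges by increasing weight (ties by edge label):
Cairo—Hanoi (2): add — endpoints in different components.
Seoul—Tokyo (3): add — endpoints in different components.
Cairo—Seoul (4): add — endpoints in different components.
Lima—Seoul (5): add — endpoints in different components.
Hanoi—Tokyo (7): skip — Tokyo and Hanoi already connected.
Hanoi—Seoul (9): skip — Seoul and Hanoi already connected.
Delhi—Lima (10): add — endpoints in different components.
Cairo—Delhi (11): skip — Delhi and Cairo already connected.
Hanoi—Riga (16): add — endpoints in different components.
MST edge set: {Cairo—Hanoi, Seoul—Tokyo, Cairo—Seoul, Lima—Seoul, Delhi—Lima, Hanoi—Riga}.
Of the listed edges, {} are in the MST → 0.

0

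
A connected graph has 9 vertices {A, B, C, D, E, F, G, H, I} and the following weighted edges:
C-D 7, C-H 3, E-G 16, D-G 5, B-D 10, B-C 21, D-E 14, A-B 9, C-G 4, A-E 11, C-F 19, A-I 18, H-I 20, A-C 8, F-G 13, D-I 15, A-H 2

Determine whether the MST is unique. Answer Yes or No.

Kruskal's algorithm — process edges by increasing weight (ties by edge label):
A-H (2): add — endpoints in different components.
C-H (3): add — endpoints in different components.
C-G (4): add — endpoints in different components.
D-G (5): add — endpoints in different components.
C-D (7): skip — C and D already connected.
A-C (8): skip — A and C already connected.
A-B (9): add — endpoints in different components.
B-D (10): skip — B and D already connected.
A-E (11): add — endpoints in different components.
F-G (13): add — endpoints in different components.
D-E (14): skip — D and E already connected.
D-I (15): add — endpoints in different components.
Every non-tree edge has weight strictly greater than the heaviest edge on the tree path between its endpoints, so the MST is unique.

Yes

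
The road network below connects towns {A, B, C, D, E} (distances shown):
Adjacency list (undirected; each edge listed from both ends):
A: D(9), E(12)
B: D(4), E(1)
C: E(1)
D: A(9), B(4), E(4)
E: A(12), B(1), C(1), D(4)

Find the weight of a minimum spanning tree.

Prim, starting at D.
Step 1: frontier [B-D 4, D-E 4, A-D 9] → take B-D (4); add B.
Step 2: frontier [B-E 1, D-E 4, A-D 9] → take B-E (1); add E.
Step 3: frontier [A-D 9, C-E 1, A-E 12] → take C-E (1); add C.
Step 4: frontier [A-D 9, A-E 12] → take A-D (9); add A.
MST edges: B-D, B-E, C-E, A-D; total weight 4+1+1+9 = 15.

15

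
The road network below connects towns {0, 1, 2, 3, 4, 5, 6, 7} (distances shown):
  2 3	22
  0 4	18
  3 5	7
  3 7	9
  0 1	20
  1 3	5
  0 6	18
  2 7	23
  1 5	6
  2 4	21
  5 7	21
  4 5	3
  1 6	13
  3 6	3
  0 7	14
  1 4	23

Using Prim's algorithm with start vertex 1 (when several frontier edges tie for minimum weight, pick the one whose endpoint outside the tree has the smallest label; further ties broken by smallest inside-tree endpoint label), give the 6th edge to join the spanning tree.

Prim, starting at 1.
Step 1: cheapest edge leaving the tree is 1 3 (5); add 3.
Step 2: cheapest edge leaving the tree is 3 6 (3); add 6.
Step 3: cheapest edge leaving the tree is 1 5 (6); add 5.
Step 4: cheapest edge leaving the tree is 4 5 (3); add 4.
Step 5: cheapest edge leaving the tree is 3 7 (9); add 7.
Step 6: cheapest edge leaving the tree is 0 7 (14); add 0.
Step 7: cheapest edge leaving the tree is 2 4 (21); add 2.
The 6th edge added is 0 7.

0-7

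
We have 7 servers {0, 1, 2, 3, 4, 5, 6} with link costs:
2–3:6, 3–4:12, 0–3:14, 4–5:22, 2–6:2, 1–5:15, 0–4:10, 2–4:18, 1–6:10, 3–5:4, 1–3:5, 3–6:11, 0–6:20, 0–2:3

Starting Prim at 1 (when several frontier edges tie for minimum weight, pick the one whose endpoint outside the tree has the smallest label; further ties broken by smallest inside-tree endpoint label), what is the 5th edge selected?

0-2

Prim's algorithm from 1:
Step 1: frontier [1–3 5, 1–6 10, 1–5 15] → take 1–3 (5); add 3.
Step 2: frontier [1–6 10, 1–5 15, 3–5 4, 2–3 6, 3–6 11, 3–4 12, 0–3 14] → take 3–5 (4); add 5.
Step 3: frontier [1–6 10, 2–3 6, 3–6 11, 3–4 12, 0–3 14, 4–5 22] → take 2–3 (6); add 2.
Step 4: frontier [1–6 10, 2–6 2, 0–2 3, 2–4 18, 3–6 11, 3–4 12, 0–3 14, 4–5 22] → take 2–6 (2); add 6.
Step 5: frontier [0–2 3, 2–4 18, 3–4 12, 0–3 14, 4–5 22, 0–6 20] → take 0–2 (3); add 0.
Step 6: frontier [0–4 10, 2–4 18, 3–4 12, 4–5 22] → take 0–4 (10); add 4.
The 5th edge added is 0–2.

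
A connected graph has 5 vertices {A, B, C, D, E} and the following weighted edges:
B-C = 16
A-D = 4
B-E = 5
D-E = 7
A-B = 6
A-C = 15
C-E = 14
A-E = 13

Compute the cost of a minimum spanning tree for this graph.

29

Prim, starting at B.
Step 1: frontier [B-E 5, A-B 6, B-C 16] → take B-E (5); add E.
Step 2: frontier [A-B 6, B-C 16, D-E 7, A-E 13, C-E 14] → take A-B (6); add A.
Step 3: frontier [A-D 4, A-C 15, B-C 16, D-E 7, C-E 14] → take A-D (4); add D.
Step 4: frontier [A-C 15, B-C 16, C-E 14] → take C-E (14); add C.
MST edges: B-E, A-B, A-D, C-E; total weight 5+6+4+14 = 29.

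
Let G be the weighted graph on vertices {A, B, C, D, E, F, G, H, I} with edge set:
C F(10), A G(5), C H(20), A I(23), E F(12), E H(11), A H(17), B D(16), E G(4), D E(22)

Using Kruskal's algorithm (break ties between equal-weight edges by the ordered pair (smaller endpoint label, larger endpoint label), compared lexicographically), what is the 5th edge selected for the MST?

E-F

Kruskal's algorithm — process edges by increasing weight (ties by edge label):
E G (4): add — endpoints in different components.
A G (5): add — endpoints in different components.
C F (10): add — endpoints in different components.
E H (11): add — endpoints in different components.
E F (12): add — endpoints in different components.
B D (16): add — endpoints in different components.
A H (17): skip — A and H already connected.
C H (20): skip — C and H already connected.
D E (22): add — endpoints in different components.
A I (23): add — endpoints in different components.
The 5th edge added is E F.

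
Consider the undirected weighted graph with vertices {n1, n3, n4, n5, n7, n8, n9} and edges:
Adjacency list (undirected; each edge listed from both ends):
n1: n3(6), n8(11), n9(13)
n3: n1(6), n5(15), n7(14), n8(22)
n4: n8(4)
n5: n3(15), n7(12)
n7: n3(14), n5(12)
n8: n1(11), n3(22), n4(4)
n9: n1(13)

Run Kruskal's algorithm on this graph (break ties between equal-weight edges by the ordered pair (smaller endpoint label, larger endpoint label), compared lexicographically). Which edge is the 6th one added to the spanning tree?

Kruskal: consider edges lightest-first.
n4 n8 (4): add. Components now {n4,n8} {n3} {n9} {n7} {n5} {n1}
n1 n3 (6): add. Components now {n4,n8} {n1,n3} {n9} {n7} {n5}
n1 n8 (11): add. Components now {n1,n3,n4,n8} {n9} {n7} {n5}
n5 n7 (12): add. Components now {n1,n3,n4,n8} {n9} {n5,n7}
n1 n9 (13): add. Components now {n1,n3,n4,n8,n9} {n5,n7}
n3 n7 (14): add. Components now {n1,n3,n4,n5,n7,n8,n9}
The 6th edge added is n3 n7.

n3-n7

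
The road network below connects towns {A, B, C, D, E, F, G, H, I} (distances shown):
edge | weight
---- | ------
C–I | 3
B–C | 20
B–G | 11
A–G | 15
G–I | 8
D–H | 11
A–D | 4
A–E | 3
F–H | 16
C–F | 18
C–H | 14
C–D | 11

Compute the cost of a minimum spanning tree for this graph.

67

Sort edges by weight, then run Kruskal:
A–E (3): add — endpoints in different components.
C–I (3): add — endpoints in different components.
A–D (4): add — endpoints in different components.
G–I (8): add — endpoints in different components.
B–G (11): add — endpoints in different components.
C–D (11): add — endpoints in different components.
D–H (11): add — endpoints in different components.
C–H (14): skip — C and H already connected.
A–G (15): skip — A and G already connected.
F–H (16): add — endpoints in different components.
MST edges: A–E, C–I, A–D, G–I, B–G, C–D, D–H, F–H; total weight 3+3+4+8+11+11+11+16 = 67.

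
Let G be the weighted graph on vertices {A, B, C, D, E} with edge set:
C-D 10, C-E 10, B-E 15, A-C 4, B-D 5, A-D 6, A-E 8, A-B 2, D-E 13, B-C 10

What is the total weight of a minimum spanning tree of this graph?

19

Kruskal's algorithm — process edges by increasing weight (ties by edge label):
A-B (2): add. Components now {A,B} {C} {D} {E}
A-C (4): add. Components now {A,B,C} {D} {E}
B-D (5): add. Components now {A,B,C,D} {E}
A-D (6): skip — A and D already connected.
A-E (8): add. Components now {A,B,C,D,E}
MST edges: A-B, A-C, B-D, A-E; total weight 2+4+5+8 = 19.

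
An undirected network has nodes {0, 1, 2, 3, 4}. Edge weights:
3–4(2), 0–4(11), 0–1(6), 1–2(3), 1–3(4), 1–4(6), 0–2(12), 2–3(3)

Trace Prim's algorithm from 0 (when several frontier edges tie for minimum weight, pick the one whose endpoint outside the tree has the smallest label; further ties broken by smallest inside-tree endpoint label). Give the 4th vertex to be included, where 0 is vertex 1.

Grow the tree from 0 using Prim:
Step 1: cheapest edge leaving the tree is 0–1 (6); add 1.
Step 2: cheapest edge leaving the tree is 1–2 (3); add 2.
Step 3: cheapest edge leaving the tree is 2–3 (3); add 3.
Step 4: cheapest edge leaving the tree is 3–4 (2); add 4.
Vertex order: 0, 1, 2, 3, 4. The 4th vertex is 3.

3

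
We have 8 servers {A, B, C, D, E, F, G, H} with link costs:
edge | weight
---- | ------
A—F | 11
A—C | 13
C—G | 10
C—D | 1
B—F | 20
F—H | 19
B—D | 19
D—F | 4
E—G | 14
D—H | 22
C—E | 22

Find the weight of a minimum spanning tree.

Kruskal's algorithm — process edges by increasing weight (ties by edge label):
C—D (1): add — endpoints in different components.
D—F (4): add — endpoints in different components.
C—G (10): add — endpoints in different components.
A—F (11): add — endpoints in different components.
A—C (13): skip — A and C already connected.
E—G (14): add — endpoints in different components.
B—D (19): add — endpoints in different components.
F—H (19): add — endpoints in different components.
MST edges: C—D, D—F, C—G, A—F, E—G, B—D, F—H; total weight 1+4+10+11+14+19+19 = 78.

78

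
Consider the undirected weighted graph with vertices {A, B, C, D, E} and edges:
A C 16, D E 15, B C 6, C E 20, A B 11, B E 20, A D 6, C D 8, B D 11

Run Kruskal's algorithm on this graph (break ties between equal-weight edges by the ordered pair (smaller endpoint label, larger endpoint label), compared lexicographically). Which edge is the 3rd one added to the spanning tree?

Sort edges by weight, then run Kruskal:
A D (6): add — endpoints in different components.
B C (6): add — endpoints in different components.
C D (8): add — endpoints in different components.
A B (11): skip — A and B already connected.
B D (11): skip — B and D already connected.
D E (15): add — endpoints in different components.
The 3rd edge added is C D.

C-D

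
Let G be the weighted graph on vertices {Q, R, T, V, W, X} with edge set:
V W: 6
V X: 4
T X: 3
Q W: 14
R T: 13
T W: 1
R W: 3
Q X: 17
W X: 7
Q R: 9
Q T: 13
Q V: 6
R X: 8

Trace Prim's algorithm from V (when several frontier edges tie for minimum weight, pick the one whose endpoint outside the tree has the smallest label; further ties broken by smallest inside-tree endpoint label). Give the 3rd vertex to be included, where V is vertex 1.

T

Prim, starting at V.
Step 1: cheapest edge leaving the tree is V X (4); add X.
Step 2: cheapest edge leaving the tree is T X (3); add T.
Step 3: cheapest edge leaving the tree is T W (1); add W.
Step 4: cheapest edge leaving the tree is R W (3); add R.
Step 5: cheapest edge leaving the tree is Q V (6); add Q.
Vertex order: V, X, T, W, R, Q. The 3rd vertex is T.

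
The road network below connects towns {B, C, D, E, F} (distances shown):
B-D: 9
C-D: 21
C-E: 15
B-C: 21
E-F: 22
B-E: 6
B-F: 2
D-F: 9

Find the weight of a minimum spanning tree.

32

Kruskal: consider edges lightest-first.
B-F (2): add. Components now {B,F} {C} {D} {E}
B-E (6): add. Components now {B,E,F} {C} {D}
B-D (9): add. Components now {B,D,E,F} {C}
D-F (9): skip — D and F already connected.
C-E (15): add. Components now {B,C,D,E,F}
MST edges: B-F, B-E, B-D, C-E; total weight 2+6+9+15 = 32.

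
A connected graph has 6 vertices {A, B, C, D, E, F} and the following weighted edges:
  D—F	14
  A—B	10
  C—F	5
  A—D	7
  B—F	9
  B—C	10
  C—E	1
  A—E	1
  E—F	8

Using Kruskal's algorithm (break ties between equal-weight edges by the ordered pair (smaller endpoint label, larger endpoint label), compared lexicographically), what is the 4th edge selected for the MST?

A-D

Kruskal: consider edges lightest-first.
A—E (1): add — endpoints in different components.
C—E (1): add — endpoints in different components.
C—F (5): add — endpoints in different components.
A—D (7): add — endpoints in different components.
E—F (8): skip — E and F already connected.
B—F (9): add — endpoints in different components.
The 4th edge added is A—D.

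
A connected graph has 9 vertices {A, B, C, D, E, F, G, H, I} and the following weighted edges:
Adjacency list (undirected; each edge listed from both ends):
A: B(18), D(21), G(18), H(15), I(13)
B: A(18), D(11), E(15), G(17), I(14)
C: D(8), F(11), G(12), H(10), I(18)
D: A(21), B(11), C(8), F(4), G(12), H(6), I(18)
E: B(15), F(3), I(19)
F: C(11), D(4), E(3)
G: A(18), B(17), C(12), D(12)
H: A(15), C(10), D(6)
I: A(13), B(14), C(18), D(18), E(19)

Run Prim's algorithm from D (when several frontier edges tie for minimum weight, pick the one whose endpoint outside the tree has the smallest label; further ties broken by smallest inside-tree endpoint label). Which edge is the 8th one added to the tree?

Prim, starting at D.
Step 1: cheapest edge leaving the tree is D—F (4); add F.
Step 2: cheapest edge leaving the tree is E—F (3); add E.
Step 3: cheapest edge leaving the tree is D—H (6); add H.
Step 4: cheapest edge leaving the tree is C—D (8); add C.
Step 5: cheapest edge leaving the tree is B—D (11); add B.
Step 6: cheapest edge leaving the tree is C—G (12); add G.
Step 7: cheapest edge leaving the tree is B—I (14); add I.
Step 8: cheapest edge leaving the tree is A—I (13); add A.
The 8th edge added is A—I.

A-I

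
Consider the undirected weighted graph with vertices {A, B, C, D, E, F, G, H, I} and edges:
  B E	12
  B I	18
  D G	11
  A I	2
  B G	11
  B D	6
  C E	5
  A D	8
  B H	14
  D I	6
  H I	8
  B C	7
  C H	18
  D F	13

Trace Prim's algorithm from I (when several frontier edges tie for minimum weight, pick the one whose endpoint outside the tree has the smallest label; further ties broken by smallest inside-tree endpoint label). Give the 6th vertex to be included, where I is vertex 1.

Prim, starting at I.
Step 1: frontier [A I 2, D I 6, H I 8, B I 18] → take A I (2); add A.
Step 2: frontier [A D 8, D I 6, H I 8, B I 18] → take D I (6); add D.
Step 3: frontier [B D 6, D G 11, D F 13, H I 8, B I 18] → take B D (6); add B.
Step 4: frontier [B C 7, B G 11, B E 12, B H 14, D G 11, D F 13, H I 8] → take B C (7); add C.
Step 5: frontier [B G 11, B E 12, B H 14, C E 5, C H 18, D G 11, D F 13, H I 8] → take C E (5); add E.
Step 6: frontier [B G 11, B H 14, C H 18, D G 11, D F 13, H I 8] → take H I (8); add H.
Step 7: frontier [B G 11, D G 11, D F 13] → take B G (11); add G.
Step 8: frontier [D F 13] → take D F (13); add F.
Vertex order: I, A, D, B, C, E, H, G, F. The 6th vertex is E.

E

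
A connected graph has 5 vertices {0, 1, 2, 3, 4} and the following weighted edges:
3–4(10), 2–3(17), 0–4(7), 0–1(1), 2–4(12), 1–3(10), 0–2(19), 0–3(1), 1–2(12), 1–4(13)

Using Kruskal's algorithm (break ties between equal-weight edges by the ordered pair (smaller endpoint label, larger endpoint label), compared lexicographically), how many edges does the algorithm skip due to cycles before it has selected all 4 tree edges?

Kruskal's algorithm — process edges by increasing weight (ties by edge label):
0–1 (1): add. Components now {0,1} {2} {3} {4}
0–3 (1): add. Components now {0,1,3} {2} {4}
0–4 (7): add. Components now {0,1,3,4} {2}
1–3 (10): skip — 1 and 3 already connected.
3–4 (10): skip — 3 and 4 already connected.
1–2 (12): add. Components now {0,1,2,3,4}
Edges rejected before the tree was complete: 2.

2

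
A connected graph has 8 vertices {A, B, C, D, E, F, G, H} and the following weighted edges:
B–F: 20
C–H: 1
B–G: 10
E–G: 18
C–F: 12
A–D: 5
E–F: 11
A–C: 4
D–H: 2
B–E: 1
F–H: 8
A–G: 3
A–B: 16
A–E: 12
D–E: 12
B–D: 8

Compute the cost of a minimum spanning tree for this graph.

Kruskal's algorithm — process edges by increasing weight (ties by edge label):
B–E (1): add — endpoints in different components.
C–H (1): add — endpoints in different components.
D–H (2): add — endpoints in different components.
A–G (3): add — endpoints in different components.
A–C (4): add — endpoints in different components.
A–D (5): skip — A and D already connected.
B–D (8): add — endpoints in different components.
F–H (8): add — endpoints in different components.
MST edges: B–E, C–H, D–H, A–G, A–C, B–D, F–H; total weight 1+1+2+3+4+8+8 = 27.

27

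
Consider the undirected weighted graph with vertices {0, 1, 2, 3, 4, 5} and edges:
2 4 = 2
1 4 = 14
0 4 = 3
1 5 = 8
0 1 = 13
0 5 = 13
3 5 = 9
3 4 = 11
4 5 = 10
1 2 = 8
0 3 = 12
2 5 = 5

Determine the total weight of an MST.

Kruskal: consider edges lightest-first.
2 4 (2): add — endpoints in different components.
0 4 (3): add — endpoints in different components.
2 5 (5): add — endpoints in different components.
1 2 (8): add — endpoints in different components.
1 5 (8): skip — 1 and 5 already connected.
3 5 (9): add — endpoints in different components.
MST edges: 2 4, 0 4, 2 5, 1 2, 3 5; total weight 2+3+5+8+9 = 27.

27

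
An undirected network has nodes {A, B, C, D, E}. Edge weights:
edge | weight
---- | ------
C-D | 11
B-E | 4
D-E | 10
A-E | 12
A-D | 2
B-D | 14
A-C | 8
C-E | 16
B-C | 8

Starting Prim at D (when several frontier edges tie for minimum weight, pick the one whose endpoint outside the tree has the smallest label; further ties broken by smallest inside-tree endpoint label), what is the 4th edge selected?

B-E

Prim, starting at D.
Step 1: frontier [A-D 2, D-E 10, C-D 11, B-D 14] → take A-D (2); add A.
Step 2: frontier [A-C 8, A-E 12, D-E 10, C-D 11, B-D 14] → take A-C (8); add C.
Step 3: frontier [A-E 12, B-C 8, C-E 16, D-E 10, B-D 14] → take B-C (8); add B.
Step 4: frontier [A-E 12, B-E 4, C-E 16, D-E 10] → take B-E (4); add E.
The 4th edge added is B-E.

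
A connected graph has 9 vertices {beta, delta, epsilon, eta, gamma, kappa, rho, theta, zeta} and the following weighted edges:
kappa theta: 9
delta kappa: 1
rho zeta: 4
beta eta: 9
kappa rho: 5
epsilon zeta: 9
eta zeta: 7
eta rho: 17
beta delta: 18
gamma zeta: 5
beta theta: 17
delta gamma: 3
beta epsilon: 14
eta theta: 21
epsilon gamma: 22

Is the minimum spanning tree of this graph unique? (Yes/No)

Sort edges by weight, then run Kruskal:
delta kappa (1): add — endpoints in different components.
delta gamma (3): add — endpoints in different components.
rho zeta (4): add — endpoints in different components.
gamma zeta (5): add — endpoints in different components.
kappa rho (5): skip — rho and kappa already connected.
eta zeta (7): add — endpoints in different components.
beta eta (9): add — endpoints in different components.
epsilon zeta (9): add — endpoints in different components.
kappa theta (9): add — endpoints in different components.
Non-tree edge kappa rho has weight 5, equal to the heaviest edge on its tree cycle — swapping gives another MST of the same weight. Not unique.

No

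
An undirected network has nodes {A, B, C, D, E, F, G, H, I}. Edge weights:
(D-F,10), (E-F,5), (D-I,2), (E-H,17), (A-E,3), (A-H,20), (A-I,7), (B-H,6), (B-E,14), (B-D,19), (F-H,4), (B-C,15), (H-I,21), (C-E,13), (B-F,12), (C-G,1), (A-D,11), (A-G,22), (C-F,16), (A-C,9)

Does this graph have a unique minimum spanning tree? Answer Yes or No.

Sort edges by weight, then run Kruskal:
C-G (1): add — endpoints in different components.
D-I (2): add — endpoints in different components.
A-E (3): add — endpoints in different components.
F-H (4): add — endpoints in different components.
E-F (5): add — endpoints in different components.
B-H (6): add — endpoints in different components.
A-I (7): add — endpoints in different components.
A-C (9): add — endpoints in different components.
Every non-tree edge has weight strictly greater than the heaviest edge on the tree path between its endpoints, so the MST is unique.

Yes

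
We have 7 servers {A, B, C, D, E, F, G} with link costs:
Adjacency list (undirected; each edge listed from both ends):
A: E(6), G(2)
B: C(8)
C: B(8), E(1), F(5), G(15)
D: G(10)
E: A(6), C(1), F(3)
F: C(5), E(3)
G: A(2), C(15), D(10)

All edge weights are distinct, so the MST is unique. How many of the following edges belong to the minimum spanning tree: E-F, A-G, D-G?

Sort edges by weight, then run Kruskal:
C-E (1): add — endpoints in different components.
A-G (2): add — endpoints in different components.
E-F (3): add — endpoints in different components.
C-F (5): skip — C and F already connected.
A-E (6): add — endpoints in different components.
B-C (8): add — endpoints in different components.
D-G (10): add — endpoints in different components.
MST edge set: {C-E, A-G, E-F, A-E, B-C, D-G}.
Of the listed edges, {E-F, A-G, D-G} are in the MST → 3.

3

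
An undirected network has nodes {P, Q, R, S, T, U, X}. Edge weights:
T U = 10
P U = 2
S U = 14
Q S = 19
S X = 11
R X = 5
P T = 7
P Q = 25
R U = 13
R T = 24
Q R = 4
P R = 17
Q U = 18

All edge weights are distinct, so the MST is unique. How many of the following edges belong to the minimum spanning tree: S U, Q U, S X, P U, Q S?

2

Kruskal: consider edges lightest-first.
P U (2): add — endpoints in different components.
Q R (4): add — endpoints in different components.
R X (5): add — endpoints in different components.
P T (7): add — endpoints in different components.
T U (10): skip — T and U already connected.
S X (11): add — endpoints in different components.
R U (13): add — endpoints in different components.
MST edge set: {P U, Q R, R X, P T, S X, R U}.
Of the listed edges, {S X, P U} are in the MST → 2.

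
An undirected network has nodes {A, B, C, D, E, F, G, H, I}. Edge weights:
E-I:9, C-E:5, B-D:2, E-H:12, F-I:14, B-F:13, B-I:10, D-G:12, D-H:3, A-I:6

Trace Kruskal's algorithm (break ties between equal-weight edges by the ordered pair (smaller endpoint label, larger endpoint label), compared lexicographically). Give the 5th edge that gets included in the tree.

Kruskal: consider edges lightest-first.
B-D (2): add — endpoints in different components.
D-H (3): add — endpoints in different components.
C-E (5): add — endpoints in different components.
A-I (6): add — endpoints in different components.
E-I (9): add — endpoints in different components.
B-I (10): add — endpoints in different components.
D-G (12): add — endpoints in different components.
E-H (12): skip — E and H already connected.
B-F (13): add — endpoints in different components.
The 5th edge added is E-I.

E-I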